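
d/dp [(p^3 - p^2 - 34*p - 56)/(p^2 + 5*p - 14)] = (p^4 + 10*p^3 - 13*p^2 + 140*p + 756)/(p^4 + 10*p^3 - 3*p^2 - 140*p + 196)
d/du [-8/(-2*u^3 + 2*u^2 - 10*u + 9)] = 16*(-3*u^2 + 2*u - 5)/(2*u^3 - 2*u^2 + 10*u - 9)^2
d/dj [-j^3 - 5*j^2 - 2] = j*(-3*j - 10)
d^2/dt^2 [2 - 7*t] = 0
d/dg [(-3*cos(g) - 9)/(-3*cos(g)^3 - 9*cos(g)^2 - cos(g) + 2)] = 3*(117*cos(g)/2 + 18*cos(2*g) + 3*cos(3*g)/2 + 23)*sin(g)/(3*cos(g)^3 + 9*cos(g)^2 + cos(g) - 2)^2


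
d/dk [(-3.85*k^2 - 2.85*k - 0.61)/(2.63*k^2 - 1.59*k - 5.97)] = (13.617*k^2 + 49.1776*k + 16.0446)/(6.9169*k^4 - 8.3634*k^3 - 28.8741*k^2 + 18.9846*k + 35.6409)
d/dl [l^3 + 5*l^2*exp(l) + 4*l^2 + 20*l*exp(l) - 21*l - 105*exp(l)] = 5*l^2*exp(l) + 3*l^2 + 30*l*exp(l) + 8*l - 85*exp(l) - 21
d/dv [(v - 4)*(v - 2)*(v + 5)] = 3*v^2 - 2*v - 22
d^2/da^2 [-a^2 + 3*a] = -2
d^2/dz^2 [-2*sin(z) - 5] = 2*sin(z)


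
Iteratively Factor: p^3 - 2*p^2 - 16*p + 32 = (p + 4)*(p^2 - 6*p + 8) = (p - 2)*(p + 4)*(p - 4)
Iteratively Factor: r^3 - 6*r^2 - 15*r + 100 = (r - 5)*(r^2 - r - 20) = (r - 5)^2*(r + 4)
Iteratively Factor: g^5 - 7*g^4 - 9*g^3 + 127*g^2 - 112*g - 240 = (g - 5)*(g^4 - 2*g^3 - 19*g^2 + 32*g + 48) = (g - 5)*(g + 4)*(g^3 - 6*g^2 + 5*g + 12) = (g - 5)*(g - 3)*(g + 4)*(g^2 - 3*g - 4) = (g - 5)*(g - 3)*(g + 1)*(g + 4)*(g - 4)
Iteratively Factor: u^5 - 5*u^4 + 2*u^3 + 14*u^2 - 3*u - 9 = (u + 1)*(u^4 - 6*u^3 + 8*u^2 + 6*u - 9) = (u - 3)*(u + 1)*(u^3 - 3*u^2 - u + 3) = (u - 3)*(u - 1)*(u + 1)*(u^2 - 2*u - 3) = (u - 3)^2*(u - 1)*(u + 1)*(u + 1)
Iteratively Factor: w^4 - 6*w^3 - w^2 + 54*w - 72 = (w - 4)*(w^3 - 2*w^2 - 9*w + 18) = (w - 4)*(w + 3)*(w^2 - 5*w + 6) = (w - 4)*(w - 2)*(w + 3)*(w - 3)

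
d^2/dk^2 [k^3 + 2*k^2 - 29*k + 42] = 6*k + 4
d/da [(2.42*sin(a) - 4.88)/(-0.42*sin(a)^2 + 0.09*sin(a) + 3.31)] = (1.0164*sin(a)^2 - 4.0992*sin(a) + 8.4494)*cos(a)/(0.1764*sin(a)^4 - 0.0756*sin(a)^3 - 2.7723*sin(a)^2 + 0.5958*sin(a) + 10.9561)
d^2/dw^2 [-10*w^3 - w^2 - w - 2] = -60*w - 2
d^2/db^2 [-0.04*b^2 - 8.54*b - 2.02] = -0.0800000000000000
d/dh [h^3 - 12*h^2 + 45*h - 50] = 3*h^2 - 24*h + 45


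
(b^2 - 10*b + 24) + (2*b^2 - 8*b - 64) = 3*b^2 - 18*b - 40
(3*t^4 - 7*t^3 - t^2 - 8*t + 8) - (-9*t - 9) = 3*t^4 - 7*t^3 - t^2 + t + 17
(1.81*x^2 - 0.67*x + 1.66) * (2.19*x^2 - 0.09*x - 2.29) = 3.9639*x^4 - 1.6302*x^3 - 0.4492*x^2 + 1.3849*x - 3.8014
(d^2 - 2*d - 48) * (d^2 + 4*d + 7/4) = d^4 + 2*d^3 - 217*d^2/4 - 391*d/2 - 84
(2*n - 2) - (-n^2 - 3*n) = n^2 + 5*n - 2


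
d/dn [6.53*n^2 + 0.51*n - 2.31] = 13.06*n + 0.51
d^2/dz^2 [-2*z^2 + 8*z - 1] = -4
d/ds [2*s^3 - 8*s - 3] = 6*s^2 - 8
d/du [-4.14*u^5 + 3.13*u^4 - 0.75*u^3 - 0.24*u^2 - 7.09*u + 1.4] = -20.7*u^4 + 12.52*u^3 - 2.25*u^2 - 0.48*u - 7.09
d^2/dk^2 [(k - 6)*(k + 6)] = 2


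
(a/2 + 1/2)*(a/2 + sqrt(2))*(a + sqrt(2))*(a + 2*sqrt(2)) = a^4/4 + a^3/4 + 5*sqrt(2)*a^3/4 + 5*sqrt(2)*a^2/4 + 4*a^2 + 2*sqrt(2)*a + 4*a + 2*sqrt(2)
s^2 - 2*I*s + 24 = (s - 6*I)*(s + 4*I)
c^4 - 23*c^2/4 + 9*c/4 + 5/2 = (c - 2)*(c - 1)*(c + 1/2)*(c + 5/2)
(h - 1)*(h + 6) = h^2 + 5*h - 6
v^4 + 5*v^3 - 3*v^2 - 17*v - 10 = (v - 2)*(v + 1)^2*(v + 5)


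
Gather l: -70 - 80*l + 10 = -80*l - 60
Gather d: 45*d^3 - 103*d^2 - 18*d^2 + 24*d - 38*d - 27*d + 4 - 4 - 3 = 45*d^3 - 121*d^2 - 41*d - 3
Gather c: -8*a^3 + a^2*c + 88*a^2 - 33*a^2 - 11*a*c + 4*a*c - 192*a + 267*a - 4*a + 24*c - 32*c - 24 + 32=-8*a^3 + 55*a^2 + 71*a + c*(a^2 - 7*a - 8) + 8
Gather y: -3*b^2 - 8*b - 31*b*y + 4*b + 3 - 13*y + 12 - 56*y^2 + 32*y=-3*b^2 - 4*b - 56*y^2 + y*(19 - 31*b) + 15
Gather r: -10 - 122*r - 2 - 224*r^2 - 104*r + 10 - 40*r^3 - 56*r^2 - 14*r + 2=-40*r^3 - 280*r^2 - 240*r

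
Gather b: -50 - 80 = -130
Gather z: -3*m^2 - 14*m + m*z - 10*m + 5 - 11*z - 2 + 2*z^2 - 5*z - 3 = -3*m^2 - 24*m + 2*z^2 + z*(m - 16)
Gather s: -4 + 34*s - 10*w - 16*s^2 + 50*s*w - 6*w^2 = -16*s^2 + s*(50*w + 34) - 6*w^2 - 10*w - 4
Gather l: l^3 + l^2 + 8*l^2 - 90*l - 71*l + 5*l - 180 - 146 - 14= l^3 + 9*l^2 - 156*l - 340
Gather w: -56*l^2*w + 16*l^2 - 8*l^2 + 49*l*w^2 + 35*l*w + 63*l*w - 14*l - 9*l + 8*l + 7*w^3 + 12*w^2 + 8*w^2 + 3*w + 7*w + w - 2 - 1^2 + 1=8*l^2 - 15*l + 7*w^3 + w^2*(49*l + 20) + w*(-56*l^2 + 98*l + 11) - 2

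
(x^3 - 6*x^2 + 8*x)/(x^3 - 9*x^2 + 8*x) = (x^2 - 6*x + 8)/(x^2 - 9*x + 8)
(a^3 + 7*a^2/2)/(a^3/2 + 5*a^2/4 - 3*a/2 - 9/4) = a^2*(4*a + 14)/(2*a^3 + 5*a^2 - 6*a - 9)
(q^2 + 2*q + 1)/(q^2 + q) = (q + 1)/q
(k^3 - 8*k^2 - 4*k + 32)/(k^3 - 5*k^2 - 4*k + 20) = (k - 8)/(k - 5)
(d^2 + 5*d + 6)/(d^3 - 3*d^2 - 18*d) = (d + 2)/(d*(d - 6))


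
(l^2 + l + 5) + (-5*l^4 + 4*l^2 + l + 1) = -5*l^4 + 5*l^2 + 2*l + 6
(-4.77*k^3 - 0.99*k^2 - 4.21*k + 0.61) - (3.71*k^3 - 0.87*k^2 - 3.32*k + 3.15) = -8.48*k^3 - 0.12*k^2 - 0.89*k - 2.54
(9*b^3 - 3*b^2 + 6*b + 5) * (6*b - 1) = 54*b^4 - 27*b^3 + 39*b^2 + 24*b - 5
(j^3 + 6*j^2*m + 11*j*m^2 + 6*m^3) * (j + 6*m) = j^4 + 12*j^3*m + 47*j^2*m^2 + 72*j*m^3 + 36*m^4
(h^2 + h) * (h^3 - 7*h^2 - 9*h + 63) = h^5 - 6*h^4 - 16*h^3 + 54*h^2 + 63*h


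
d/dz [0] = 0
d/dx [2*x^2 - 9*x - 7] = 4*x - 9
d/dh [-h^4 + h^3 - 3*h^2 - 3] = h*(-4*h^2 + 3*h - 6)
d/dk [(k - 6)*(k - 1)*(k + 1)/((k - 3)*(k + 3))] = (k^4 - 26*k^2 + 96*k + 9)/(k^4 - 18*k^2 + 81)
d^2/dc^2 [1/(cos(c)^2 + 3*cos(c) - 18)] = (-4*sin(c)^4 + 83*sin(c)^2 - 171*cos(c)/4 - 9*cos(3*c)/4 - 25)/((cos(c) - 3)^3*(cos(c) + 6)^3)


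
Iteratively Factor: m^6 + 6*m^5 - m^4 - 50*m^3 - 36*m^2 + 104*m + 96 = (m + 2)*(m^5 + 4*m^4 - 9*m^3 - 32*m^2 + 28*m + 48) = (m - 2)*(m + 2)*(m^4 + 6*m^3 + 3*m^2 - 26*m - 24) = (m - 2)*(m + 1)*(m + 2)*(m^3 + 5*m^2 - 2*m - 24) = (m - 2)*(m + 1)*(m + 2)*(m + 4)*(m^2 + m - 6) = (m - 2)^2*(m + 1)*(m + 2)*(m + 4)*(m + 3)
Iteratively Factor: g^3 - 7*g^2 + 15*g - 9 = (g - 3)*(g^2 - 4*g + 3) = (g - 3)^2*(g - 1)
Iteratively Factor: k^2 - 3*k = (k - 3)*(k)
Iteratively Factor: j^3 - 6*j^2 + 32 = (j + 2)*(j^2 - 8*j + 16) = (j - 4)*(j + 2)*(j - 4)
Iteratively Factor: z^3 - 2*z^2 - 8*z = (z + 2)*(z^2 - 4*z) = z*(z + 2)*(z - 4)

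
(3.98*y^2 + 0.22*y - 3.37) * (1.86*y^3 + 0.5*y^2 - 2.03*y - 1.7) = 7.4028*y^5 + 2.3992*y^4 - 14.2376*y^3 - 8.8976*y^2 + 6.4671*y + 5.729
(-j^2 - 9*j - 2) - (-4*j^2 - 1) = 3*j^2 - 9*j - 1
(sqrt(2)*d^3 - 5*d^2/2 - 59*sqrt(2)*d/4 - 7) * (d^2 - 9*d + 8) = sqrt(2)*d^5 - 9*sqrt(2)*d^4 - 5*d^4/2 - 27*sqrt(2)*d^3/4 + 45*d^3/2 - 27*d^2 + 531*sqrt(2)*d^2/4 - 118*sqrt(2)*d + 63*d - 56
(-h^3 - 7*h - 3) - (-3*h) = -h^3 - 4*h - 3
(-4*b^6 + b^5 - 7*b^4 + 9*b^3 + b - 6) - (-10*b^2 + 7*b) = -4*b^6 + b^5 - 7*b^4 + 9*b^3 + 10*b^2 - 6*b - 6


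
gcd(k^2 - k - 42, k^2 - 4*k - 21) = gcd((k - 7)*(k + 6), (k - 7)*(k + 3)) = k - 7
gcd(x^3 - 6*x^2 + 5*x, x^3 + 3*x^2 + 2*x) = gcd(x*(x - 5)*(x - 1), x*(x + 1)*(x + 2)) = x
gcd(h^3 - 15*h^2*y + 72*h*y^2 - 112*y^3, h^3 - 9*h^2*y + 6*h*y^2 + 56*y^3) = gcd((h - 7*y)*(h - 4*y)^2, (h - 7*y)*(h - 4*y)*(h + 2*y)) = h^2 - 11*h*y + 28*y^2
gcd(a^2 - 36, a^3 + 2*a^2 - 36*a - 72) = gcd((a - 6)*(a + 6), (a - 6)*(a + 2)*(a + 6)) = a^2 - 36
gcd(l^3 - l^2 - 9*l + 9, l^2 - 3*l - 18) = l + 3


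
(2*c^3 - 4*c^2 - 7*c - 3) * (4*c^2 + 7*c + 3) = 8*c^5 - 2*c^4 - 50*c^3 - 73*c^2 - 42*c - 9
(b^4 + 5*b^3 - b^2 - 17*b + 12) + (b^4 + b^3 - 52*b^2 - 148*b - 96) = 2*b^4 + 6*b^3 - 53*b^2 - 165*b - 84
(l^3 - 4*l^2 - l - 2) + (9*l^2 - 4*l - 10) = l^3 + 5*l^2 - 5*l - 12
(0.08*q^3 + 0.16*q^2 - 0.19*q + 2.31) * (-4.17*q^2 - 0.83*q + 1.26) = -0.3336*q^5 - 0.7336*q^4 + 0.7603*q^3 - 9.2734*q^2 - 2.1567*q + 2.9106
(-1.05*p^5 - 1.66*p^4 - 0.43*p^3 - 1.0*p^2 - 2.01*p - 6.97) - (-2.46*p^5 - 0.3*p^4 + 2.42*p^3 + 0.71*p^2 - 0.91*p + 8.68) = 1.41*p^5 - 1.36*p^4 - 2.85*p^3 - 1.71*p^2 - 1.1*p - 15.65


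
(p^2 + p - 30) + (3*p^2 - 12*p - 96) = 4*p^2 - 11*p - 126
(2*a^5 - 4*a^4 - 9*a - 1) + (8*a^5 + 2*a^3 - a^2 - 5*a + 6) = 10*a^5 - 4*a^4 + 2*a^3 - a^2 - 14*a + 5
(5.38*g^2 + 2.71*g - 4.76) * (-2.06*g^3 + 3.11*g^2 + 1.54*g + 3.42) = -11.0828*g^5 + 11.1492*g^4 + 26.5189*g^3 + 7.7694*g^2 + 1.9378*g - 16.2792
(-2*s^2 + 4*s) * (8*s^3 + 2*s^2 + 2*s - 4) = -16*s^5 + 28*s^4 + 4*s^3 + 16*s^2 - 16*s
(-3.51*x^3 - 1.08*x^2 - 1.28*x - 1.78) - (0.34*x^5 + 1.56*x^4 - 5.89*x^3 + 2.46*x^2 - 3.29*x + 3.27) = -0.34*x^5 - 1.56*x^4 + 2.38*x^3 - 3.54*x^2 + 2.01*x - 5.05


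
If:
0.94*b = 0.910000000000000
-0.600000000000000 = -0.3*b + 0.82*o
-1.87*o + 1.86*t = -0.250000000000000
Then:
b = 0.97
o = -0.38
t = -0.51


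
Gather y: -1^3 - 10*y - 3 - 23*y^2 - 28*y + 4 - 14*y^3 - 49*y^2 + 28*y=-14*y^3 - 72*y^2 - 10*y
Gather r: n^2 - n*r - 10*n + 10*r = n^2 - 10*n + r*(10 - n)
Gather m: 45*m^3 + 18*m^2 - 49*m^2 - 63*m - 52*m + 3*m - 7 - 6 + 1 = 45*m^3 - 31*m^2 - 112*m - 12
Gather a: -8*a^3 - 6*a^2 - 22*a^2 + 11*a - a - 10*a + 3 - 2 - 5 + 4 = -8*a^3 - 28*a^2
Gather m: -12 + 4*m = 4*m - 12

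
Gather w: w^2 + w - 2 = w^2 + w - 2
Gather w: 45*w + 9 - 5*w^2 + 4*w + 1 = -5*w^2 + 49*w + 10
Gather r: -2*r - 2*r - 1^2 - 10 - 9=-4*r - 20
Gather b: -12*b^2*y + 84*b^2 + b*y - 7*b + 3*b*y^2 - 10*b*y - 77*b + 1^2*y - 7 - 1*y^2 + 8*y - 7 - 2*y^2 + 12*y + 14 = b^2*(84 - 12*y) + b*(3*y^2 - 9*y - 84) - 3*y^2 + 21*y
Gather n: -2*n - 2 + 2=-2*n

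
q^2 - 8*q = q*(q - 8)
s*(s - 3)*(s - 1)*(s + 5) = s^4 + s^3 - 17*s^2 + 15*s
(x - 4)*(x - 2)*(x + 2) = x^3 - 4*x^2 - 4*x + 16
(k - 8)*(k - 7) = k^2 - 15*k + 56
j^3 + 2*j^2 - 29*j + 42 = (j - 3)*(j - 2)*(j + 7)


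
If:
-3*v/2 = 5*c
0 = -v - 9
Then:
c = 27/10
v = -9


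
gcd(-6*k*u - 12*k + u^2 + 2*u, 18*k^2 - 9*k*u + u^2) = -6*k + u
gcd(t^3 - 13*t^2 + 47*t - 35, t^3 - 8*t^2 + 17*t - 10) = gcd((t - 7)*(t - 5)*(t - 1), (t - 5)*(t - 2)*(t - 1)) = t^2 - 6*t + 5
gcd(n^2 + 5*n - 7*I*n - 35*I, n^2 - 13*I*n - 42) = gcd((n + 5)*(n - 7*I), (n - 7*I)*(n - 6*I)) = n - 7*I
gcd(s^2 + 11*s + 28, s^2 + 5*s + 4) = s + 4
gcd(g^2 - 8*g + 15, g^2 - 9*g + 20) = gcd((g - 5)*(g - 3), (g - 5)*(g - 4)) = g - 5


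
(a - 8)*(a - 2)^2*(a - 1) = a^4 - 13*a^3 + 48*a^2 - 68*a + 32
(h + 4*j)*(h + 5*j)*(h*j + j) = h^3*j + 9*h^2*j^2 + h^2*j + 20*h*j^3 + 9*h*j^2 + 20*j^3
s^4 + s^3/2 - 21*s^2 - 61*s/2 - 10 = (s - 5)*(s + 1/2)*(s + 1)*(s + 4)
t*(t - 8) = t^2 - 8*t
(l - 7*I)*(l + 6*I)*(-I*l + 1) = -I*l^3 - 43*I*l + 42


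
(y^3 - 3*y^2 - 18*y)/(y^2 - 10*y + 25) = y*(y^2 - 3*y - 18)/(y^2 - 10*y + 25)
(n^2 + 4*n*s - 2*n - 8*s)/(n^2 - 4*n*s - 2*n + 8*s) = (-n - 4*s)/(-n + 4*s)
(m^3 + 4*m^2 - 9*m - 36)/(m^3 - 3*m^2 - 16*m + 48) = (m + 3)/(m - 4)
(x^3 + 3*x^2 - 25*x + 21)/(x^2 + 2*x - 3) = (x^2 + 4*x - 21)/(x + 3)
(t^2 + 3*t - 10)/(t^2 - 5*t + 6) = (t + 5)/(t - 3)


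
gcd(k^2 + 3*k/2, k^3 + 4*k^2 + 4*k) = k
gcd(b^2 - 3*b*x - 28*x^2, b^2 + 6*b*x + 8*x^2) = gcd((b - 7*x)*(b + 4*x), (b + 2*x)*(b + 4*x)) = b + 4*x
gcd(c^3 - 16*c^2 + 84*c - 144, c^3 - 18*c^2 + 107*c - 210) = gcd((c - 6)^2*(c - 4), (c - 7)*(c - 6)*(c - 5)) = c - 6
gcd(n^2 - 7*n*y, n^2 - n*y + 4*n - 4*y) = 1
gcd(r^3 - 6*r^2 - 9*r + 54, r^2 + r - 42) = r - 6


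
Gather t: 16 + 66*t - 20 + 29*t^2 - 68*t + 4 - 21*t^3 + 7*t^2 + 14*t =-21*t^3 + 36*t^2 + 12*t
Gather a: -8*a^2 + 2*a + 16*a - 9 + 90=-8*a^2 + 18*a + 81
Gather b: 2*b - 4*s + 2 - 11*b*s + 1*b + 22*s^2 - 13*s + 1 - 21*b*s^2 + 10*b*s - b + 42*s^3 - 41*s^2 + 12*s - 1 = b*(-21*s^2 - s + 2) + 42*s^3 - 19*s^2 - 5*s + 2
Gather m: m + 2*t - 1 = m + 2*t - 1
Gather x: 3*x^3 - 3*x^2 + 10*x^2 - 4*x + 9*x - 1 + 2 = 3*x^3 + 7*x^2 + 5*x + 1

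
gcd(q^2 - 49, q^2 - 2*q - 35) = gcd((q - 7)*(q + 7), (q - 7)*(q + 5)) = q - 7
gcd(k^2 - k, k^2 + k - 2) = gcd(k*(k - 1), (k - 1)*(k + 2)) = k - 1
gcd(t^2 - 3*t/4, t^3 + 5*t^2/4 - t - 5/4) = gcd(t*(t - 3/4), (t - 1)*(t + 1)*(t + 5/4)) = 1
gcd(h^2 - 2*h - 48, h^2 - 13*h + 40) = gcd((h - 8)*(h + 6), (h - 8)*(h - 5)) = h - 8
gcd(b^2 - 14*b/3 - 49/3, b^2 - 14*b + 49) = b - 7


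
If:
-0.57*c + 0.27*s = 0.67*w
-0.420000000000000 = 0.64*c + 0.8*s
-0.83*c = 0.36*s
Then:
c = 0.35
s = -0.80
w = -0.62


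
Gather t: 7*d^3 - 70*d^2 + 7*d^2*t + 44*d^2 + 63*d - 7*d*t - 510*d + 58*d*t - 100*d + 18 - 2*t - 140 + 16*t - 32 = 7*d^3 - 26*d^2 - 547*d + t*(7*d^2 + 51*d + 14) - 154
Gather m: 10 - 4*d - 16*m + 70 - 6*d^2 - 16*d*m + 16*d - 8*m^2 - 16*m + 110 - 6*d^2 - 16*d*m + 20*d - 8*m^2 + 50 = -12*d^2 + 32*d - 16*m^2 + m*(-32*d - 32) + 240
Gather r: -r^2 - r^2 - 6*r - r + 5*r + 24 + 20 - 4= -2*r^2 - 2*r + 40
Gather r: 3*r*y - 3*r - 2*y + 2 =r*(3*y - 3) - 2*y + 2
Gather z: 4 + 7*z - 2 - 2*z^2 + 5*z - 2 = -2*z^2 + 12*z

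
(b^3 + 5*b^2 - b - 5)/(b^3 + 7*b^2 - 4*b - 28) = (b^3 + 5*b^2 - b - 5)/(b^3 + 7*b^2 - 4*b - 28)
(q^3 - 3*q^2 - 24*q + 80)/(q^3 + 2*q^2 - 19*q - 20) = (q - 4)/(q + 1)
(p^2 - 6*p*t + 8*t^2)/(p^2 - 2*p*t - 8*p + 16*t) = (p - 4*t)/(p - 8)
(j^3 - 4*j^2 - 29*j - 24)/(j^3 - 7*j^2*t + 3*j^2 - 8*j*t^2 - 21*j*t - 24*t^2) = (-j^2 + 7*j + 8)/(-j^2 + 7*j*t + 8*t^2)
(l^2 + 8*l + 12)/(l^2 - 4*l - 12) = (l + 6)/(l - 6)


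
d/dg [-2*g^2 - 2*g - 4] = -4*g - 2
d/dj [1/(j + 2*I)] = -1/(j + 2*I)^2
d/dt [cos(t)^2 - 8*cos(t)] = 2*(4 - cos(t))*sin(t)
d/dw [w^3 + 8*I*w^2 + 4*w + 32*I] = 3*w^2 + 16*I*w + 4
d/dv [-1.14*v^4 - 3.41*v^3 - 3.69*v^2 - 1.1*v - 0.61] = -4.56*v^3 - 10.23*v^2 - 7.38*v - 1.1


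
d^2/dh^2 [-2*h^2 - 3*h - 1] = -4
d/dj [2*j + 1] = 2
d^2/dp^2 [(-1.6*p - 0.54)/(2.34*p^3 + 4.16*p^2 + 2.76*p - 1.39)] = (-52.56576*p^5 - 128.932128*p^4 - 118.816256*p^3 - 139.44528*p^2 - 103.249848*p - 26.74848)/(12.812904*p^9 + 68.335488*p^8 + 166.82328*p^7 + 210.359708*p^6 + 115.581024*p^5 - 30.95976*p^4 - 61.168626*p^3 - 7.652784*p^2 + 15.997788*p - 2.685619)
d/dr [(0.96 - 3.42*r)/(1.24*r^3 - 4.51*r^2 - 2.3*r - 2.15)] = (8.4816*r^3 - 18.9954*r^2 + 8.6592*r + 9.561)/(1.5376*r^6 - 11.1848*r^5 + 14.6361*r^4 + 15.414*r^3 + 24.683*r^2 + 9.89*r + 4.6225)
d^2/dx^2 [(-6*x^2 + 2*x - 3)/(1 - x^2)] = 2*(-2*x^3 + 27*x^2 - 6*x + 9)/(x^6 - 3*x^4 + 3*x^2 - 1)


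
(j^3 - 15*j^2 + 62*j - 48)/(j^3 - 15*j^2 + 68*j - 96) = (j^2 - 7*j + 6)/(j^2 - 7*j + 12)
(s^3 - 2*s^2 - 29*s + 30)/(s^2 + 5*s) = s - 7 + 6/s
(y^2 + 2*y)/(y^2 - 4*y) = (y + 2)/(y - 4)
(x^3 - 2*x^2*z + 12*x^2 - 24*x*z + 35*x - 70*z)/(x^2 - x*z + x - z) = (x^3 - 2*x^2*z + 12*x^2 - 24*x*z + 35*x - 70*z)/(x^2 - x*z + x - z)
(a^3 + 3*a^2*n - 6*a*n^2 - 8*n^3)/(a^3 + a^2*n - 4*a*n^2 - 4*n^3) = (a + 4*n)/(a + 2*n)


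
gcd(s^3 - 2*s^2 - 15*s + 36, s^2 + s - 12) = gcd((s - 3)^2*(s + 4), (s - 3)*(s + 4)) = s^2 + s - 12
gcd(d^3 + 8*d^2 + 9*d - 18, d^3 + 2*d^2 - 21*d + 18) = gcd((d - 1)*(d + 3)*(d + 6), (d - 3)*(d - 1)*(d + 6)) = d^2 + 5*d - 6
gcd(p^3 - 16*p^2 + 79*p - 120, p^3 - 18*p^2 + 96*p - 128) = p - 8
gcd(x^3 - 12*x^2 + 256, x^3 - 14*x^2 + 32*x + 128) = x^2 - 16*x + 64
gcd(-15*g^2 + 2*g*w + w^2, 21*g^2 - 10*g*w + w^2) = -3*g + w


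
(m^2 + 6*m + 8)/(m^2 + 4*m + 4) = (m + 4)/(m + 2)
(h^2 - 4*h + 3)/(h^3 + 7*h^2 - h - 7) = (h - 3)/(h^2 + 8*h + 7)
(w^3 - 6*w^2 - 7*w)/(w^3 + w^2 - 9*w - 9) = w*(w - 7)/(w^2 - 9)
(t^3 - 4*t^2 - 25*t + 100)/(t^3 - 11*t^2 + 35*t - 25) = (t^2 + t - 20)/(t^2 - 6*t + 5)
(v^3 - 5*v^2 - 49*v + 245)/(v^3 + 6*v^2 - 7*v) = (v^2 - 12*v + 35)/(v*(v - 1))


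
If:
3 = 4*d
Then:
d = 3/4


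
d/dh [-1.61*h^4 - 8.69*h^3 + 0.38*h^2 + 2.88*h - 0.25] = -6.44*h^3 - 26.07*h^2 + 0.76*h + 2.88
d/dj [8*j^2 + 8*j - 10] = 16*j + 8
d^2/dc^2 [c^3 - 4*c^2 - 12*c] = 6*c - 8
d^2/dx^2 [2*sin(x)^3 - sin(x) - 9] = (13 - 18*sin(x)^2)*sin(x)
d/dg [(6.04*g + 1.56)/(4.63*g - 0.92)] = (11.757232 - 59.169548*g)/(4.63*g - 0.92)^3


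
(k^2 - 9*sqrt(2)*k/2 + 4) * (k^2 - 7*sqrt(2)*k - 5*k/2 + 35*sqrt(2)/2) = k^4 - 23*sqrt(2)*k^3/2 - 5*k^3/2 + 115*sqrt(2)*k^2/4 + 67*k^2 - 335*k/2 - 28*sqrt(2)*k + 70*sqrt(2)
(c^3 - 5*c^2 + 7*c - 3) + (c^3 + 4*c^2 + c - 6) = 2*c^3 - c^2 + 8*c - 9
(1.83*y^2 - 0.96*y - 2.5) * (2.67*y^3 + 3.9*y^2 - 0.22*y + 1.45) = 4.8861*y^5 + 4.5738*y^4 - 10.8216*y^3 - 6.8853*y^2 - 0.842*y - 3.625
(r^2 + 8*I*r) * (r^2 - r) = r^4 - r^3 + 8*I*r^3 - 8*I*r^2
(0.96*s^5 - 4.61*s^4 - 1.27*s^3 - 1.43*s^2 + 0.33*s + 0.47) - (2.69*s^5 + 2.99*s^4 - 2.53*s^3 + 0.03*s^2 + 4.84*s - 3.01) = -1.73*s^5 - 7.6*s^4 + 1.26*s^3 - 1.46*s^2 - 4.51*s + 3.48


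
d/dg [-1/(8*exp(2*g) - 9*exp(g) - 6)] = (16*exp(g) - 9)*exp(g)/(-8*exp(2*g) + 9*exp(g) + 6)^2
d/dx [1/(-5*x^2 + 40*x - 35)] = 2*(x - 4)/(5*(x^2 - 8*x + 7)^2)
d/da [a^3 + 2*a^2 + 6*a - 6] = 3*a^2 + 4*a + 6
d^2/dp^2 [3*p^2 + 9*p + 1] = 6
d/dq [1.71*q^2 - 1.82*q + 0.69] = 3.42*q - 1.82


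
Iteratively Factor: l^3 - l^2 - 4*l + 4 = (l - 2)*(l^2 + l - 2) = (l - 2)*(l - 1)*(l + 2)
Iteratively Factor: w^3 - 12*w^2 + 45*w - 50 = (w - 5)*(w^2 - 7*w + 10) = (w - 5)*(w - 2)*(w - 5)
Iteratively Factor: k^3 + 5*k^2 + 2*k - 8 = (k - 1)*(k^2 + 6*k + 8) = (k - 1)*(k + 2)*(k + 4)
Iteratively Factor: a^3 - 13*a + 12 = (a - 1)*(a^2 + a - 12) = (a - 1)*(a + 4)*(a - 3)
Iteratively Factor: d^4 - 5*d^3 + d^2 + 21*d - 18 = (d - 1)*(d^3 - 4*d^2 - 3*d + 18) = (d - 3)*(d - 1)*(d^2 - d - 6) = (d - 3)^2*(d - 1)*(d + 2)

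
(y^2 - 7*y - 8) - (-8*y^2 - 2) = 9*y^2 - 7*y - 6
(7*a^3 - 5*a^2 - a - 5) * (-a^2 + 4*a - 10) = -7*a^5 + 33*a^4 - 89*a^3 + 51*a^2 - 10*a + 50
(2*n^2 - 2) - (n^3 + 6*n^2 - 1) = -n^3 - 4*n^2 - 1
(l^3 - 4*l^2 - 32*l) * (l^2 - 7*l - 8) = l^5 - 11*l^4 - 12*l^3 + 256*l^2 + 256*l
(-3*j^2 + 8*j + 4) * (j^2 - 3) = -3*j^4 + 8*j^3 + 13*j^2 - 24*j - 12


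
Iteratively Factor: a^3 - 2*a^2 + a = (a)*(a^2 - 2*a + 1) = a*(a - 1)*(a - 1)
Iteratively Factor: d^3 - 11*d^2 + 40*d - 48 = (d - 4)*(d^2 - 7*d + 12) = (d - 4)^2*(d - 3)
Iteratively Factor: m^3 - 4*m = (m + 2)*(m^2 - 2*m) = (m - 2)*(m + 2)*(m)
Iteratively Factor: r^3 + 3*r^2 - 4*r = (r + 4)*(r^2 - r) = r*(r + 4)*(r - 1)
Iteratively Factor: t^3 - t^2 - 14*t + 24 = (t + 4)*(t^2 - 5*t + 6) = (t - 3)*(t + 4)*(t - 2)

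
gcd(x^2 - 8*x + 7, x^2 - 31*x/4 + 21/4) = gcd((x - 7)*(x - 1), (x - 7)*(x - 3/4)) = x - 7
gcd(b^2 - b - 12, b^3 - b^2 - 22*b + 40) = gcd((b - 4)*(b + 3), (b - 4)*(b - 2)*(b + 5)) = b - 4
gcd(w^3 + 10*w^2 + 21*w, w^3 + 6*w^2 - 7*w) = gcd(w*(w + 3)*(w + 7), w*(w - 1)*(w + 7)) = w^2 + 7*w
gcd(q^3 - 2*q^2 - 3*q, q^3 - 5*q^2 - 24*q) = q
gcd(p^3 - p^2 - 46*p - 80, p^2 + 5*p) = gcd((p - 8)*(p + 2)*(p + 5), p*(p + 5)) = p + 5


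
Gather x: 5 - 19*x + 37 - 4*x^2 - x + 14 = -4*x^2 - 20*x + 56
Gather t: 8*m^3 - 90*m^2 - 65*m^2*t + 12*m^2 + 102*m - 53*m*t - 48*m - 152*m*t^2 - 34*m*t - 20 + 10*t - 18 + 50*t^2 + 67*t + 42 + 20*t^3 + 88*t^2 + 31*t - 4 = 8*m^3 - 78*m^2 + 54*m + 20*t^3 + t^2*(138 - 152*m) + t*(-65*m^2 - 87*m + 108)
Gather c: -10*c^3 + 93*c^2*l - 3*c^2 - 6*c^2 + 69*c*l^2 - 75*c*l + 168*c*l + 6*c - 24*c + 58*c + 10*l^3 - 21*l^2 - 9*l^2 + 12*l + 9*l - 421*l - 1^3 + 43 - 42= -10*c^3 + c^2*(93*l - 9) + c*(69*l^2 + 93*l + 40) + 10*l^3 - 30*l^2 - 400*l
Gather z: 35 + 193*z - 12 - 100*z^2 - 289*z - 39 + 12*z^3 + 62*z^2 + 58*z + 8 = 12*z^3 - 38*z^2 - 38*z - 8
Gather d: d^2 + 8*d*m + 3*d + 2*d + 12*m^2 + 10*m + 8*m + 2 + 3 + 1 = d^2 + d*(8*m + 5) + 12*m^2 + 18*m + 6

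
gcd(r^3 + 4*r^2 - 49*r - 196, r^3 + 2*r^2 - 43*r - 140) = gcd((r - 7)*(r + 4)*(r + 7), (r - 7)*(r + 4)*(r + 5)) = r^2 - 3*r - 28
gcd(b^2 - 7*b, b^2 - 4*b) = b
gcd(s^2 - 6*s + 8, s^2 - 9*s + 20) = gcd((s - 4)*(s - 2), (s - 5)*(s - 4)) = s - 4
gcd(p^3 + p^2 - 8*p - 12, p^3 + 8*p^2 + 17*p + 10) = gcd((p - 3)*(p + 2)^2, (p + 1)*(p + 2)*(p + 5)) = p + 2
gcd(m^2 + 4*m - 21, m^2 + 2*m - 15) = m - 3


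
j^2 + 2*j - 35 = (j - 5)*(j + 7)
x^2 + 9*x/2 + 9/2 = (x + 3/2)*(x + 3)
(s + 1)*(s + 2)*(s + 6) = s^3 + 9*s^2 + 20*s + 12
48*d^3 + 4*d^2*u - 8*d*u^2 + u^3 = (-6*d + u)*(-4*d + u)*(2*d + u)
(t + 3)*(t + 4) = t^2 + 7*t + 12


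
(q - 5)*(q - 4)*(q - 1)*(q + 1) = q^4 - 9*q^3 + 19*q^2 + 9*q - 20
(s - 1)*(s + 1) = s^2 - 1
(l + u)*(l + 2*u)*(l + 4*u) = l^3 + 7*l^2*u + 14*l*u^2 + 8*u^3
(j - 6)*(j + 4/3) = j^2 - 14*j/3 - 8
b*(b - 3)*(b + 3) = b^3 - 9*b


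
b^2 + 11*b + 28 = (b + 4)*(b + 7)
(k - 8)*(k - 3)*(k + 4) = k^3 - 7*k^2 - 20*k + 96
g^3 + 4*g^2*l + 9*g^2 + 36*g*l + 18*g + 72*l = (g + 3)*(g + 6)*(g + 4*l)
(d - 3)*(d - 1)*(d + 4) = d^3 - 13*d + 12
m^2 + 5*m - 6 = (m - 1)*(m + 6)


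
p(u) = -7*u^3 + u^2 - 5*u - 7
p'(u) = -21*u^2 + 2*u - 5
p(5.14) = -956.86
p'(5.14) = -549.53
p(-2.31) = 96.17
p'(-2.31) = -121.68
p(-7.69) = 3273.88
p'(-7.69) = -1262.24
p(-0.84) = 2.05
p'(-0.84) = -21.50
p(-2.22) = 85.62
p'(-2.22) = -112.94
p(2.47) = -118.73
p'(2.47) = -128.18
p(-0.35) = -4.83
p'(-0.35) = -8.27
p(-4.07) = 501.85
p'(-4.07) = -361.00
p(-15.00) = 23918.00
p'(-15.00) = -4760.00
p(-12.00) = 12293.00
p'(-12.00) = -3053.00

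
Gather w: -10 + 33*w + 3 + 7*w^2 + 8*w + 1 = 7*w^2 + 41*w - 6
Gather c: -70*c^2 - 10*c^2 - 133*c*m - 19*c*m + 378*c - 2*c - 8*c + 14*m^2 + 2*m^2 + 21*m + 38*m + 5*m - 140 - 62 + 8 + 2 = -80*c^2 + c*(368 - 152*m) + 16*m^2 + 64*m - 192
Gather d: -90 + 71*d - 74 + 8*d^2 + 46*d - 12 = 8*d^2 + 117*d - 176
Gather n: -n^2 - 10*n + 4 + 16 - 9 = -n^2 - 10*n + 11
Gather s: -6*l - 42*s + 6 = -6*l - 42*s + 6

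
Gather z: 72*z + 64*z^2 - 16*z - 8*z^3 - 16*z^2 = -8*z^3 + 48*z^2 + 56*z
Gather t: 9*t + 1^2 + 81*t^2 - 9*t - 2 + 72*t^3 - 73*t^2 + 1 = 72*t^3 + 8*t^2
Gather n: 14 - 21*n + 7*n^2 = 7*n^2 - 21*n + 14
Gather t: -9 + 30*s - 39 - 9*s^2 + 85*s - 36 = -9*s^2 + 115*s - 84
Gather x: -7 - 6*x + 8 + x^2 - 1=x^2 - 6*x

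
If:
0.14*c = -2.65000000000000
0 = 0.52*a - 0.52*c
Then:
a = -18.93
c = -18.93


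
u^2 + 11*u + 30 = (u + 5)*(u + 6)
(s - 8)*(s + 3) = s^2 - 5*s - 24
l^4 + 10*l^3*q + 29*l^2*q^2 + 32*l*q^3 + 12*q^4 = (l + q)^2*(l + 2*q)*(l + 6*q)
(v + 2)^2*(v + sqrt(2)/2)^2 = v^4 + sqrt(2)*v^3 + 4*v^3 + 9*v^2/2 + 4*sqrt(2)*v^2 + 2*v + 4*sqrt(2)*v + 2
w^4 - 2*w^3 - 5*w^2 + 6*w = w*(w - 3)*(w - 1)*(w + 2)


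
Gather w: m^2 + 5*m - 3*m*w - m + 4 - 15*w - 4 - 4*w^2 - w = m^2 + 4*m - 4*w^2 + w*(-3*m - 16)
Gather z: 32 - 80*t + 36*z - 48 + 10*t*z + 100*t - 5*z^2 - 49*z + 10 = 20*t - 5*z^2 + z*(10*t - 13) - 6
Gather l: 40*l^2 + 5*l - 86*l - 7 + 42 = 40*l^2 - 81*l + 35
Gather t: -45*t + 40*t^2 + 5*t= 40*t^2 - 40*t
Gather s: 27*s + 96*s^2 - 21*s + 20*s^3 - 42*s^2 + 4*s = 20*s^3 + 54*s^2 + 10*s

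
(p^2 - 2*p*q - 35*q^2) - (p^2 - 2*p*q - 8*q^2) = -27*q^2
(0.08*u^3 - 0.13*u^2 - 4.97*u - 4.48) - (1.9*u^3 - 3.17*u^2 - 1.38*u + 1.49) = -1.82*u^3 + 3.04*u^2 - 3.59*u - 5.97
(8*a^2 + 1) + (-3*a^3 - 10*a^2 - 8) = -3*a^3 - 2*a^2 - 7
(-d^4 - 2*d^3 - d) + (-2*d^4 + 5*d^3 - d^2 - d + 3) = -3*d^4 + 3*d^3 - d^2 - 2*d + 3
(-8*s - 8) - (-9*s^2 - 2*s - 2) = 9*s^2 - 6*s - 6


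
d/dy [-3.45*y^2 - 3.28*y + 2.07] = -6.9*y - 3.28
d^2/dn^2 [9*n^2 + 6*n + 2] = 18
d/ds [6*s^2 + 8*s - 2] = 12*s + 8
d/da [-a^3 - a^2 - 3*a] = -3*a^2 - 2*a - 3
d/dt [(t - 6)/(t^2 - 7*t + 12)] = (t^2 - 7*t - (t - 6)*(2*t - 7) + 12)/(t^2 - 7*t + 12)^2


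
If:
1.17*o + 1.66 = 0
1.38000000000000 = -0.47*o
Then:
No Solution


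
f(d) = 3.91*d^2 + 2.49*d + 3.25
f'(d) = 7.82*d + 2.49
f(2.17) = 27.07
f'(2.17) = 19.46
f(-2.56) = 22.50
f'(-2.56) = -17.53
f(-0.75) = 3.58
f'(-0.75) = -3.38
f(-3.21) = 35.55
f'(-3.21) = -22.61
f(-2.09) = 15.13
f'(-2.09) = -13.85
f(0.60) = 6.15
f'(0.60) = 7.18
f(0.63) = 6.37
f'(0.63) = 7.42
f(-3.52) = 42.93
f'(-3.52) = -25.04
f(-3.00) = 30.97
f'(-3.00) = -20.97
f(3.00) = 45.91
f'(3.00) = 25.95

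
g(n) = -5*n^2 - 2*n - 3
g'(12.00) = -122.00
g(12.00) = -747.00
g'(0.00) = -2.00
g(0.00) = -3.00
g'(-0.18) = -0.20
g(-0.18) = -2.80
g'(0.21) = -4.10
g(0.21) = -3.64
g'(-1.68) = 14.80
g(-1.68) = -13.75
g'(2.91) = -31.10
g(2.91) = -51.16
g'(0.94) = -11.40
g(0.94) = -9.30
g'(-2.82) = 26.20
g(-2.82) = -37.12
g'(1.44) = -16.40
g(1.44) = -16.25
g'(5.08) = -52.80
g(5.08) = -142.19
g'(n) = -10*n - 2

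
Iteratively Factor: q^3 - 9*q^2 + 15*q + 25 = (q - 5)*(q^2 - 4*q - 5) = (q - 5)^2*(q + 1)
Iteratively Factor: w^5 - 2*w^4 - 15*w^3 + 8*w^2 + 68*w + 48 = (w - 3)*(w^4 + w^3 - 12*w^2 - 28*w - 16) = (w - 3)*(w + 1)*(w^3 - 12*w - 16) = (w - 3)*(w + 1)*(w + 2)*(w^2 - 2*w - 8) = (w - 3)*(w + 1)*(w + 2)^2*(w - 4)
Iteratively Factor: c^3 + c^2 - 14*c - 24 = (c + 3)*(c^2 - 2*c - 8) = (c - 4)*(c + 3)*(c + 2)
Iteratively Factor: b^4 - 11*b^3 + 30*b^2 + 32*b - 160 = (b + 2)*(b^3 - 13*b^2 + 56*b - 80) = (b - 5)*(b + 2)*(b^2 - 8*b + 16) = (b - 5)*(b - 4)*(b + 2)*(b - 4)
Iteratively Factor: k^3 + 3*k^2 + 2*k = (k)*(k^2 + 3*k + 2) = k*(k + 1)*(k + 2)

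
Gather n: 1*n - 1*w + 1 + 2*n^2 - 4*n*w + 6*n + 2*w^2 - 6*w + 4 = 2*n^2 + n*(7 - 4*w) + 2*w^2 - 7*w + 5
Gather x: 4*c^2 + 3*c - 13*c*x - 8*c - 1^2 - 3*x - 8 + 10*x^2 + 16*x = 4*c^2 - 5*c + 10*x^2 + x*(13 - 13*c) - 9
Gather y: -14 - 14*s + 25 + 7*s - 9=2 - 7*s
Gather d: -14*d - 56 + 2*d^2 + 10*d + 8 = 2*d^2 - 4*d - 48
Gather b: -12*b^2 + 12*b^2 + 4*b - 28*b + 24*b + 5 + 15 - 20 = 0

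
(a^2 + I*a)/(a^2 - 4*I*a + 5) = a/(a - 5*I)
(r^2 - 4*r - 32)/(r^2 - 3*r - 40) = (r + 4)/(r + 5)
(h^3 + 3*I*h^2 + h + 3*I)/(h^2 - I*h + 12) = (h^2 + 1)/(h - 4*I)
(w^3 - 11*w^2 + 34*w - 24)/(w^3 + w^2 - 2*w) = (w^2 - 10*w + 24)/(w*(w + 2))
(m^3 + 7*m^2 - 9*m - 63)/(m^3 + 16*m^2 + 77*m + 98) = (m^2 - 9)/(m^2 + 9*m + 14)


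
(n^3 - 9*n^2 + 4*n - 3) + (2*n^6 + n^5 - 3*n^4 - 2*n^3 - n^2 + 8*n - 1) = 2*n^6 + n^5 - 3*n^4 - n^3 - 10*n^2 + 12*n - 4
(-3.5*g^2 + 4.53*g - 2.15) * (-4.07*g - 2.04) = 14.245*g^3 - 11.2971*g^2 - 0.4907*g + 4.386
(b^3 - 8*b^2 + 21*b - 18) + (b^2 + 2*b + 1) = b^3 - 7*b^2 + 23*b - 17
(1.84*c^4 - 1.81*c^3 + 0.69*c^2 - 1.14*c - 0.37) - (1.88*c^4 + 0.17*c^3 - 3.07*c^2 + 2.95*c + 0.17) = -0.0399999999999998*c^4 - 1.98*c^3 + 3.76*c^2 - 4.09*c - 0.54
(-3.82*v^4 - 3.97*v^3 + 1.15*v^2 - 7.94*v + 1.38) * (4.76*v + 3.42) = -18.1832*v^5 - 31.9616*v^4 - 8.1034*v^3 - 33.8614*v^2 - 20.586*v + 4.7196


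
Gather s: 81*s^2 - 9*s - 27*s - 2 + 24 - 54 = 81*s^2 - 36*s - 32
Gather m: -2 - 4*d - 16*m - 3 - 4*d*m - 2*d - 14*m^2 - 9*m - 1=-6*d - 14*m^2 + m*(-4*d - 25) - 6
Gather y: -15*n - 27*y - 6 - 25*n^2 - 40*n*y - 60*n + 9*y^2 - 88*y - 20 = -25*n^2 - 75*n + 9*y^2 + y*(-40*n - 115) - 26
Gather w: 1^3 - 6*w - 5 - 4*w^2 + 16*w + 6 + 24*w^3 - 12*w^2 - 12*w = 24*w^3 - 16*w^2 - 2*w + 2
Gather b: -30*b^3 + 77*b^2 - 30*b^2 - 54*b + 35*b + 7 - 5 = -30*b^3 + 47*b^2 - 19*b + 2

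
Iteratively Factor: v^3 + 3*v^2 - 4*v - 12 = (v + 3)*(v^2 - 4) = (v + 2)*(v + 3)*(v - 2)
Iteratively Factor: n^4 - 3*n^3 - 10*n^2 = (n + 2)*(n^3 - 5*n^2) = n*(n + 2)*(n^2 - 5*n) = n*(n - 5)*(n + 2)*(n)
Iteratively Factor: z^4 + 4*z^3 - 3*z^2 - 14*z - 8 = (z + 1)*(z^3 + 3*z^2 - 6*z - 8) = (z + 1)^2*(z^2 + 2*z - 8) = (z + 1)^2*(z + 4)*(z - 2)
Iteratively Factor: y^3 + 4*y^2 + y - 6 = (y - 1)*(y^2 + 5*y + 6) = (y - 1)*(y + 3)*(y + 2)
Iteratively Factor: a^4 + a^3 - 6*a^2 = (a + 3)*(a^3 - 2*a^2) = (a - 2)*(a + 3)*(a^2) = a*(a - 2)*(a + 3)*(a)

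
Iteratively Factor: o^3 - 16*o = (o + 4)*(o^2 - 4*o) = (o - 4)*(o + 4)*(o)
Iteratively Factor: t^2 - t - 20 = (t - 5)*(t + 4)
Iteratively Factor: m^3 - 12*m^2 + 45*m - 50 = (m - 5)*(m^2 - 7*m + 10) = (m - 5)*(m - 2)*(m - 5)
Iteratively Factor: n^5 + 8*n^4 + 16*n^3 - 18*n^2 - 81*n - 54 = (n + 3)*(n^4 + 5*n^3 + n^2 - 21*n - 18) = (n + 1)*(n + 3)*(n^3 + 4*n^2 - 3*n - 18) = (n - 2)*(n + 1)*(n + 3)*(n^2 + 6*n + 9) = (n - 2)*(n + 1)*(n + 3)^2*(n + 3)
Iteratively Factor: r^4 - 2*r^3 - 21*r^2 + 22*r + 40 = (r + 4)*(r^3 - 6*r^2 + 3*r + 10) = (r + 1)*(r + 4)*(r^2 - 7*r + 10) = (r - 2)*(r + 1)*(r + 4)*(r - 5)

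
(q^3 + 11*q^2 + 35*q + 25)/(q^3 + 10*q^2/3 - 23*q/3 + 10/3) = 3*(q^2 + 6*q + 5)/(3*q^2 - 5*q + 2)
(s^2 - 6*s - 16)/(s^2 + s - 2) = (s - 8)/(s - 1)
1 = 1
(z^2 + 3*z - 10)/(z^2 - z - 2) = (z + 5)/(z + 1)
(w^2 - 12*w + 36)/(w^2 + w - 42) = (w - 6)/(w + 7)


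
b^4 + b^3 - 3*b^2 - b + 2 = (b - 1)^2*(b + 1)*(b + 2)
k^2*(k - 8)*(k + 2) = k^4 - 6*k^3 - 16*k^2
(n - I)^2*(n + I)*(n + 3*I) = n^4 + 2*I*n^3 + 4*n^2 + 2*I*n + 3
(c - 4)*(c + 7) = c^2 + 3*c - 28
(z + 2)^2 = z^2 + 4*z + 4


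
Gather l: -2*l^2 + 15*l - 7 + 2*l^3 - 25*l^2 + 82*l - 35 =2*l^3 - 27*l^2 + 97*l - 42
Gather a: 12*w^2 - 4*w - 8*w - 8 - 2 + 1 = 12*w^2 - 12*w - 9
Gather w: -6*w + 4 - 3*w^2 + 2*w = -3*w^2 - 4*w + 4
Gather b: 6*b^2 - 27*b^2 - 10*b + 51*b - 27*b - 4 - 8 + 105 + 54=-21*b^2 + 14*b + 147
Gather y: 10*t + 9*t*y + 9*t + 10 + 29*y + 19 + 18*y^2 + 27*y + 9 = 19*t + 18*y^2 + y*(9*t + 56) + 38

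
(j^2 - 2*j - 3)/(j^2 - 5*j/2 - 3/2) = 2*(j + 1)/(2*j + 1)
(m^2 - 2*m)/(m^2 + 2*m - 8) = m/(m + 4)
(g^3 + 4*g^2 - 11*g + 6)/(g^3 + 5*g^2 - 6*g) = (g - 1)/g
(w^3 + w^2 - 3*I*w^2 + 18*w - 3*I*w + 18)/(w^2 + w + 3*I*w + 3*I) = w - 6*I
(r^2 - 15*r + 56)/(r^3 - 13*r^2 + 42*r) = (r - 8)/(r*(r - 6))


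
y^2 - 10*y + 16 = (y - 8)*(y - 2)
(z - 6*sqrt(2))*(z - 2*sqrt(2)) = z^2 - 8*sqrt(2)*z + 24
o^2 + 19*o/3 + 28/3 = (o + 7/3)*(o + 4)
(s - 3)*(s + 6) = s^2 + 3*s - 18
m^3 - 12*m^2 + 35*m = m*(m - 7)*(m - 5)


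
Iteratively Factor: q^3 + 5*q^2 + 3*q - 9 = (q + 3)*(q^2 + 2*q - 3) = (q - 1)*(q + 3)*(q + 3)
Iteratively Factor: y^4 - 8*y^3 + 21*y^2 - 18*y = (y - 3)*(y^3 - 5*y^2 + 6*y) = (y - 3)*(y - 2)*(y^2 - 3*y) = (y - 3)^2*(y - 2)*(y)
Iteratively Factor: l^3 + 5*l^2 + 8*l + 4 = (l + 2)*(l^2 + 3*l + 2) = (l + 2)^2*(l + 1)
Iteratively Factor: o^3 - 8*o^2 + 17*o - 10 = (o - 1)*(o^2 - 7*o + 10) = (o - 5)*(o - 1)*(o - 2)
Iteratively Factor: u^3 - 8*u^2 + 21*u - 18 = (u - 3)*(u^2 - 5*u + 6) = (u - 3)*(u - 2)*(u - 3)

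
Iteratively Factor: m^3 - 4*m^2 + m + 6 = (m + 1)*(m^2 - 5*m + 6) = (m - 3)*(m + 1)*(m - 2)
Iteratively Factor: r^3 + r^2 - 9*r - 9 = (r - 3)*(r^2 + 4*r + 3) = (r - 3)*(r + 1)*(r + 3)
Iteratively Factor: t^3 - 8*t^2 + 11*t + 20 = (t + 1)*(t^2 - 9*t + 20) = (t - 5)*(t + 1)*(t - 4)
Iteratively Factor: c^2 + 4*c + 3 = (c + 1)*(c + 3)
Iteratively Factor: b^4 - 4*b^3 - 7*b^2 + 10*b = (b - 1)*(b^3 - 3*b^2 - 10*b) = b*(b - 1)*(b^2 - 3*b - 10) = b*(b - 1)*(b + 2)*(b - 5)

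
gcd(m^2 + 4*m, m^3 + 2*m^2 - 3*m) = m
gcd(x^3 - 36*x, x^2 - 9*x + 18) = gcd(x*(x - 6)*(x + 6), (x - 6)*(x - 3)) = x - 6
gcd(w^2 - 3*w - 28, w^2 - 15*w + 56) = w - 7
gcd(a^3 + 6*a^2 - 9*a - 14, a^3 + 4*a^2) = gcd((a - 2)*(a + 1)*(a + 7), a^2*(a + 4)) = 1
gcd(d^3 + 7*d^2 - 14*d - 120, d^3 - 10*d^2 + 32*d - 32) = d - 4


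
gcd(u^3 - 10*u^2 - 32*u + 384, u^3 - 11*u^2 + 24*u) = u - 8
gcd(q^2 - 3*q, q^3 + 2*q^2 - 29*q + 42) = q - 3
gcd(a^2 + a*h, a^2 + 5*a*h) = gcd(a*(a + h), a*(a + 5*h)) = a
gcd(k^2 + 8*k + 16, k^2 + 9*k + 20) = k + 4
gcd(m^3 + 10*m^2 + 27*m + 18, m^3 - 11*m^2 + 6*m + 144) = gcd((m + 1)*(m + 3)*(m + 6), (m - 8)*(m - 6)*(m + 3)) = m + 3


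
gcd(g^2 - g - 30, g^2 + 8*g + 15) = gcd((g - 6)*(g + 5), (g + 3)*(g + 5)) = g + 5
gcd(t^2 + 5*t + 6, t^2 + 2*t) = t + 2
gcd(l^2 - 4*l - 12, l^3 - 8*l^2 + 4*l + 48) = l^2 - 4*l - 12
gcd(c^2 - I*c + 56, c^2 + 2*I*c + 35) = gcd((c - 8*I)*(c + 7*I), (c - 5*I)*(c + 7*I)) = c + 7*I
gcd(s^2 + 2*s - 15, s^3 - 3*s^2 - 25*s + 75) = s^2 + 2*s - 15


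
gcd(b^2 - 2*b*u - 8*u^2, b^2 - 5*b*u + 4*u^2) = -b + 4*u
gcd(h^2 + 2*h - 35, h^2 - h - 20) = h - 5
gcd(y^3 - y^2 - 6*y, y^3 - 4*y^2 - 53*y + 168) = y - 3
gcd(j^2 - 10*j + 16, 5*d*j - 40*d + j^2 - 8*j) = j - 8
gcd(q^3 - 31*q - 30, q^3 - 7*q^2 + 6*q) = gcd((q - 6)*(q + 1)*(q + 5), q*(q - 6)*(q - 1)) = q - 6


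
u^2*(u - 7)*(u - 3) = u^4 - 10*u^3 + 21*u^2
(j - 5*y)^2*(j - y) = j^3 - 11*j^2*y + 35*j*y^2 - 25*y^3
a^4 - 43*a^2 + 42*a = a*(a - 6)*(a - 1)*(a + 7)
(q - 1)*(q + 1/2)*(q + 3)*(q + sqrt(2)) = q^4 + sqrt(2)*q^3 + 5*q^3/2 - 2*q^2 + 5*sqrt(2)*q^2/2 - 2*sqrt(2)*q - 3*q/2 - 3*sqrt(2)/2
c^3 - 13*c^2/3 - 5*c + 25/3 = (c - 5)*(c - 1)*(c + 5/3)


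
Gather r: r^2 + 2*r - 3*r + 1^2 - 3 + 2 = r^2 - r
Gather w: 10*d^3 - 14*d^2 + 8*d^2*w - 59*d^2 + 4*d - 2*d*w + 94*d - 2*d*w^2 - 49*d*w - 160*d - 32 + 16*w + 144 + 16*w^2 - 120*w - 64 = 10*d^3 - 73*d^2 - 62*d + w^2*(16 - 2*d) + w*(8*d^2 - 51*d - 104) + 48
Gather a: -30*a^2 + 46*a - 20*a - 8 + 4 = -30*a^2 + 26*a - 4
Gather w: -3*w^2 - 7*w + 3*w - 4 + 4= -3*w^2 - 4*w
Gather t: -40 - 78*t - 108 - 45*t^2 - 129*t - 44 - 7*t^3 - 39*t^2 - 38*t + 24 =-7*t^3 - 84*t^2 - 245*t - 168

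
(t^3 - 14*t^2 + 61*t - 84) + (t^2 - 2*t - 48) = t^3 - 13*t^2 + 59*t - 132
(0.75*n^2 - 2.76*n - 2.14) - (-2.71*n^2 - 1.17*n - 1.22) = 3.46*n^2 - 1.59*n - 0.92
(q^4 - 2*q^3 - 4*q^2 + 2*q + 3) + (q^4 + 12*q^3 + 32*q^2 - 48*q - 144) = 2*q^4 + 10*q^3 + 28*q^2 - 46*q - 141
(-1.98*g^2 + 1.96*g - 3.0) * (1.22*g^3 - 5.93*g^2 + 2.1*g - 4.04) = -2.4156*g^5 + 14.1326*g^4 - 19.4408*g^3 + 29.9052*g^2 - 14.2184*g + 12.12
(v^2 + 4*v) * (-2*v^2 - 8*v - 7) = -2*v^4 - 16*v^3 - 39*v^2 - 28*v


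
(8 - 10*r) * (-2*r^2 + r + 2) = 20*r^3 - 26*r^2 - 12*r + 16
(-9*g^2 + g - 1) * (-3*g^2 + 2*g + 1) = 27*g^4 - 21*g^3 - 4*g^2 - g - 1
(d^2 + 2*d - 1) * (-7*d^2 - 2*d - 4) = -7*d^4 - 16*d^3 - d^2 - 6*d + 4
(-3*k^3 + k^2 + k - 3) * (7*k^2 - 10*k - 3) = -21*k^5 + 37*k^4 + 6*k^3 - 34*k^2 + 27*k + 9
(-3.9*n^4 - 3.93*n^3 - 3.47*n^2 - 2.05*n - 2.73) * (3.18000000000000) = -12.402*n^4 - 12.4974*n^3 - 11.0346*n^2 - 6.519*n - 8.6814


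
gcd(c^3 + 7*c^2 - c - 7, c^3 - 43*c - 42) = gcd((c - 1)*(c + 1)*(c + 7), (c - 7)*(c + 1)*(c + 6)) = c + 1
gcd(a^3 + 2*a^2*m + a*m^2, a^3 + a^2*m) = a^2 + a*m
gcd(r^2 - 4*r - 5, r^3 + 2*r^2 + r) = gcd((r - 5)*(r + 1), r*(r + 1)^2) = r + 1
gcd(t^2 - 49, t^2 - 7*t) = t - 7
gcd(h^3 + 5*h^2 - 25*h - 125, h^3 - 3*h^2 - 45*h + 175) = h - 5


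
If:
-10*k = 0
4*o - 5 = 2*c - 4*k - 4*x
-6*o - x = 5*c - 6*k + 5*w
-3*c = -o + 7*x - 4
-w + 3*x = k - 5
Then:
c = -625/78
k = 0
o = -71/12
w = 753/52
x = 493/156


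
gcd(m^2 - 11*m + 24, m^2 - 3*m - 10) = 1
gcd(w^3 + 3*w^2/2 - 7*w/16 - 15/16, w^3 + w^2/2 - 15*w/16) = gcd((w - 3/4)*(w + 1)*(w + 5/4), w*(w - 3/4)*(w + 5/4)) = w^2 + w/2 - 15/16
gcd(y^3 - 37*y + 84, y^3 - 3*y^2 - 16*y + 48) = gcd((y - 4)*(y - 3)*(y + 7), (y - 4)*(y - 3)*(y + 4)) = y^2 - 7*y + 12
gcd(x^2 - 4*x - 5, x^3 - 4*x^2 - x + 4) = x + 1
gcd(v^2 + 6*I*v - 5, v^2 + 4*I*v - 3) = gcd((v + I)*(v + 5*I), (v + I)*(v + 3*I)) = v + I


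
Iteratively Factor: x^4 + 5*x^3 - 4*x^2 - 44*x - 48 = (x + 4)*(x^3 + x^2 - 8*x - 12) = (x + 2)*(x + 4)*(x^2 - x - 6) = (x - 3)*(x + 2)*(x + 4)*(x + 2)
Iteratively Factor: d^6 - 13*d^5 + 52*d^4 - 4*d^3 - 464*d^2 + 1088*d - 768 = (d - 4)*(d^5 - 9*d^4 + 16*d^3 + 60*d^2 - 224*d + 192) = (d - 4)*(d + 3)*(d^4 - 12*d^3 + 52*d^2 - 96*d + 64) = (d - 4)^2*(d + 3)*(d^3 - 8*d^2 + 20*d - 16) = (d - 4)^3*(d + 3)*(d^2 - 4*d + 4) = (d - 4)^3*(d - 2)*(d + 3)*(d - 2)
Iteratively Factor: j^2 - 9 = (j - 3)*(j + 3)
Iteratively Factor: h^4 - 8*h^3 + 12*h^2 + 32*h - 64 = (h - 2)*(h^3 - 6*h^2 + 32) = (h - 2)*(h + 2)*(h^2 - 8*h + 16) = (h - 4)*(h - 2)*(h + 2)*(h - 4)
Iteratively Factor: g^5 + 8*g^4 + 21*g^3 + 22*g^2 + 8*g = (g + 4)*(g^4 + 4*g^3 + 5*g^2 + 2*g) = (g + 1)*(g + 4)*(g^3 + 3*g^2 + 2*g) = (g + 1)^2*(g + 4)*(g^2 + 2*g) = g*(g + 1)^2*(g + 4)*(g + 2)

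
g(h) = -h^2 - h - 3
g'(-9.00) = 17.00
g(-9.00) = -75.00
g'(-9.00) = 17.00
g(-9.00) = -75.00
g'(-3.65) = 6.30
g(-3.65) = -12.67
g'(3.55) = -8.10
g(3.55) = -19.15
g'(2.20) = -5.40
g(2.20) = -10.04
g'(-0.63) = 0.26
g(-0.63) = -2.77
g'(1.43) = -3.86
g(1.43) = -6.47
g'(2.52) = -6.04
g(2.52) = -11.87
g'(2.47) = -5.94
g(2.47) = -11.57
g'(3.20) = -7.40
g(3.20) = -16.44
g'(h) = -2*h - 1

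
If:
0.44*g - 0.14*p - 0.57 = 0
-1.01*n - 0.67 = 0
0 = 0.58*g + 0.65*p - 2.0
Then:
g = 1.77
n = -0.66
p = 1.50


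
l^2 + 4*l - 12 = (l - 2)*(l + 6)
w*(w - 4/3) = w^2 - 4*w/3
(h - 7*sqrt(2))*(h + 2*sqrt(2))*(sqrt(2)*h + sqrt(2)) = sqrt(2)*h^3 - 10*h^2 + sqrt(2)*h^2 - 28*sqrt(2)*h - 10*h - 28*sqrt(2)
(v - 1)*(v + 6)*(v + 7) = v^3 + 12*v^2 + 29*v - 42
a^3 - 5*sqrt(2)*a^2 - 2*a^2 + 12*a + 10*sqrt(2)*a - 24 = (a - 2)*(a - 3*sqrt(2))*(a - 2*sqrt(2))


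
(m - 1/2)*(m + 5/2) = m^2 + 2*m - 5/4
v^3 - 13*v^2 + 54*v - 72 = (v - 6)*(v - 4)*(v - 3)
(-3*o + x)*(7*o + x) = -21*o^2 + 4*o*x + x^2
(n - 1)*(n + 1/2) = n^2 - n/2 - 1/2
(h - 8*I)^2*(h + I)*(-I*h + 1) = -I*h^4 - 14*h^3 + 33*I*h^2 - 112*h - 64*I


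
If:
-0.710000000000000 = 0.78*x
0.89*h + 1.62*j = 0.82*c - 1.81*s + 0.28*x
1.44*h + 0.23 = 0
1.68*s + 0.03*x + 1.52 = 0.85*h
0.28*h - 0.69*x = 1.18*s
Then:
No Solution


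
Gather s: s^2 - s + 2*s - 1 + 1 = s^2 + s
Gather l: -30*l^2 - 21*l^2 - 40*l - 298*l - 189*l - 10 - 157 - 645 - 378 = -51*l^2 - 527*l - 1190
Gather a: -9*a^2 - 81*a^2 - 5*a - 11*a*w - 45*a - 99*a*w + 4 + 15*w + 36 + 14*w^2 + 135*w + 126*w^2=-90*a^2 + a*(-110*w - 50) + 140*w^2 + 150*w + 40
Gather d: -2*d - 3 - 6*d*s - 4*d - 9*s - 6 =d*(-6*s - 6) - 9*s - 9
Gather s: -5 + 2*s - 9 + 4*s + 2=6*s - 12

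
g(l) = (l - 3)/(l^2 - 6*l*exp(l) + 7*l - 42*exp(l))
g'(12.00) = 0.00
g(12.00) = 0.00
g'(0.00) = -0.09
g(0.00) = 0.07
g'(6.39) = 0.00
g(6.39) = -0.00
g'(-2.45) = -0.10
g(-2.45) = 0.40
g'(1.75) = -0.01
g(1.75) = 0.00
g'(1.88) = -0.01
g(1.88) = 0.00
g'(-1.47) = -0.15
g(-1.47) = 0.28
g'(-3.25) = -0.10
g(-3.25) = 0.48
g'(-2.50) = -0.10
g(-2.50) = 0.41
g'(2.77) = -0.00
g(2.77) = 0.00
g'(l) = (l - 3)*(6*l*exp(l) - 2*l + 48*exp(l) - 7)/(l^2 - 6*l*exp(l) + 7*l - 42*exp(l))^2 + 1/(l^2 - 6*l*exp(l) + 7*l - 42*exp(l)) = (l^2 - 6*l*exp(l) + 7*l + (l - 3)*(6*l*exp(l) - 2*l + 48*exp(l) - 7) - 42*exp(l))/(l^2 - 6*l*exp(l) + 7*l - 42*exp(l))^2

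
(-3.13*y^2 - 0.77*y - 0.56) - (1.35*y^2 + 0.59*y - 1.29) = -4.48*y^2 - 1.36*y + 0.73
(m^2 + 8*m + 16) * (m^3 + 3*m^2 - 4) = m^5 + 11*m^4 + 40*m^3 + 44*m^2 - 32*m - 64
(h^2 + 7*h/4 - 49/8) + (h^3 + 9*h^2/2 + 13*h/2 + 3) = h^3 + 11*h^2/2 + 33*h/4 - 25/8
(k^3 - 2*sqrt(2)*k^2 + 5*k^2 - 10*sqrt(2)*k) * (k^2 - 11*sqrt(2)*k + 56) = k^5 - 13*sqrt(2)*k^4 + 5*k^4 - 65*sqrt(2)*k^3 + 100*k^3 - 112*sqrt(2)*k^2 + 500*k^2 - 560*sqrt(2)*k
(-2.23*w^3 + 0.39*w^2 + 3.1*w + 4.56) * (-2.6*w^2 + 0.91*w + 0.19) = 5.798*w^5 - 3.0433*w^4 - 8.1288*w^3 - 8.9609*w^2 + 4.7386*w + 0.8664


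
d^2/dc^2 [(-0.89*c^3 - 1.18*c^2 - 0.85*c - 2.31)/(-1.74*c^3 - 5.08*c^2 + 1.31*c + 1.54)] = (-8.58863999999994*c^6 + 27.6127560000002*c^5 + 173.761272*c^4 + 451.394966*c^3 + 419.577312*c^2 - 2.53360800000002*c + 46.238962)/(5.268024*c^9 + 46.140624*c^8 + 122.81094*c^7 + 47.632888*c^6 - 174.135318*c^5 - 72.010548*c^4 + 71.622013*c^3 + 28.214802*c^2 - 9.320388*c - 3.652264)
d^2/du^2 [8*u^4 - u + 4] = 96*u^2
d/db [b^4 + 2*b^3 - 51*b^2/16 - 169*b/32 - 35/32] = 4*b^3 + 6*b^2 - 51*b/8 - 169/32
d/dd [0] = 0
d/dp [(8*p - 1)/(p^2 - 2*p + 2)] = 2*(-4*p^2 + p + 7)/(p^4 - 4*p^3 + 8*p^2 - 8*p + 4)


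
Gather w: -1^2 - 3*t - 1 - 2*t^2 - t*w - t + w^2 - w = -2*t^2 - 4*t + w^2 + w*(-t - 1) - 2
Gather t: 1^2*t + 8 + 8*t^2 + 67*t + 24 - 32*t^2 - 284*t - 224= -24*t^2 - 216*t - 192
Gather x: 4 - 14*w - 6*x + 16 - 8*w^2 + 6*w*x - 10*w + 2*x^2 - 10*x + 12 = -8*w^2 - 24*w + 2*x^2 + x*(6*w - 16) + 32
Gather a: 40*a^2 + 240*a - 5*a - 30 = 40*a^2 + 235*a - 30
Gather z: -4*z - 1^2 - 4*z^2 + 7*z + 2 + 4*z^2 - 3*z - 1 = 0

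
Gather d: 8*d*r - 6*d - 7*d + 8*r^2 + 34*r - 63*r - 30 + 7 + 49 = d*(8*r - 13) + 8*r^2 - 29*r + 26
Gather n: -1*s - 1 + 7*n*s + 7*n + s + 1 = n*(7*s + 7)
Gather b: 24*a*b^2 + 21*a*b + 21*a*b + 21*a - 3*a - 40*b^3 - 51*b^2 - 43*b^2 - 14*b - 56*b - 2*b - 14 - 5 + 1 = 18*a - 40*b^3 + b^2*(24*a - 94) + b*(42*a - 72) - 18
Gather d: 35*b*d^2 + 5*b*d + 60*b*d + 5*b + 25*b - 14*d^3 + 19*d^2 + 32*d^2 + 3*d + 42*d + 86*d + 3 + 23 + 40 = 30*b - 14*d^3 + d^2*(35*b + 51) + d*(65*b + 131) + 66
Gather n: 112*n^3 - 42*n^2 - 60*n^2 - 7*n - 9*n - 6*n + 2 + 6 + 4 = 112*n^3 - 102*n^2 - 22*n + 12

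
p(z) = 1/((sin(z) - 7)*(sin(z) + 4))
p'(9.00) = 0.00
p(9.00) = -0.03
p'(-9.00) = 0.00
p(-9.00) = -0.04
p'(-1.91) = -0.00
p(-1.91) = -0.04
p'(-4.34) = -0.00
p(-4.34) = -0.03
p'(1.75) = -0.00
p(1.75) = -0.03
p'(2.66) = -0.00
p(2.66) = -0.03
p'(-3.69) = -0.00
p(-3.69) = -0.03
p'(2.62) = -0.00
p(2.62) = -0.03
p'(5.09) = 0.00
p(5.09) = -0.04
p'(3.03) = -0.00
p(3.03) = -0.04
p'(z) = -cos(z)/((sin(z) - 7)*(sin(z) + 4)^2) - cos(z)/((sin(z) - 7)^2*(sin(z) + 4)) = (3 - 2*sin(z))*cos(z)/((sin(z) - 7)^2*(sin(z) + 4)^2)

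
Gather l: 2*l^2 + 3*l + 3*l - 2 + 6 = 2*l^2 + 6*l + 4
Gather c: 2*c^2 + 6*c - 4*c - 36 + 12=2*c^2 + 2*c - 24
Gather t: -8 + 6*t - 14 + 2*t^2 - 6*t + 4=2*t^2 - 18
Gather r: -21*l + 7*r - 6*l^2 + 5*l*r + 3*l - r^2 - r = -6*l^2 - 18*l - r^2 + r*(5*l + 6)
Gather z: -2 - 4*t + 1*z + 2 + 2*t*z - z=2*t*z - 4*t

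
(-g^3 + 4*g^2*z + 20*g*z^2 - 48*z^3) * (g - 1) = -g^4 + 4*g^3*z + g^3 + 20*g^2*z^2 - 4*g^2*z - 48*g*z^3 - 20*g*z^2 + 48*z^3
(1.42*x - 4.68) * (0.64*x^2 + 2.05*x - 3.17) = 0.9088*x^3 - 0.0842000000000005*x^2 - 14.0954*x + 14.8356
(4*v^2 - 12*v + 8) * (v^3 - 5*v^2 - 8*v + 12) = 4*v^5 - 32*v^4 + 36*v^3 + 104*v^2 - 208*v + 96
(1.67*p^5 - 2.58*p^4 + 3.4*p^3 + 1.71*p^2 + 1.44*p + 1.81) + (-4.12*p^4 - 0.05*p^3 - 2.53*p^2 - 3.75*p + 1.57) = 1.67*p^5 - 6.7*p^4 + 3.35*p^3 - 0.82*p^2 - 2.31*p + 3.38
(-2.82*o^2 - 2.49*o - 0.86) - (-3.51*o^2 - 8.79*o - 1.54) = 0.69*o^2 + 6.3*o + 0.68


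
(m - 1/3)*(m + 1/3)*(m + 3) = m^3 + 3*m^2 - m/9 - 1/3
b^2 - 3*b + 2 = (b - 2)*(b - 1)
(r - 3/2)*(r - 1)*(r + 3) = r^3 + r^2/2 - 6*r + 9/2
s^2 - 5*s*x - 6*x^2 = (s - 6*x)*(s + x)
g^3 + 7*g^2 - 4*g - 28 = (g - 2)*(g + 2)*(g + 7)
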